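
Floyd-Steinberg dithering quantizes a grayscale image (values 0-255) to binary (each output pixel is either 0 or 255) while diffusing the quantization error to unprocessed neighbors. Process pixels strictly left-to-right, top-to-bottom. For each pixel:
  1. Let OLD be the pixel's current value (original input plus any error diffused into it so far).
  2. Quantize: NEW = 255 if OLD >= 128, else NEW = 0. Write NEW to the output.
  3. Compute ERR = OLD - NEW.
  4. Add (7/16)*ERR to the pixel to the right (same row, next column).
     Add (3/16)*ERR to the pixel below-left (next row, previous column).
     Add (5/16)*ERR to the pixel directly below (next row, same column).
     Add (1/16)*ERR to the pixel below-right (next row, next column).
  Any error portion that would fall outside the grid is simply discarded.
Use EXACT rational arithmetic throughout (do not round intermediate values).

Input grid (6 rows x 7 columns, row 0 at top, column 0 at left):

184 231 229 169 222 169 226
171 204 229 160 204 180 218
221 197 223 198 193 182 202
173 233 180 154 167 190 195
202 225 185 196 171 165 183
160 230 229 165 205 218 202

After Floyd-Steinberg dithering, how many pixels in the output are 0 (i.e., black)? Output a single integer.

(0,0): OLD=184 → NEW=255, ERR=-71
(0,1): OLD=3199/16 → NEW=255, ERR=-881/16
(0,2): OLD=52457/256 → NEW=255, ERR=-12823/256
(0,3): OLD=602463/4096 → NEW=255, ERR=-442017/4096
(0,4): OLD=11454873/65536 → NEW=255, ERR=-5256807/65536
(0,5): OLD=140411695/1048576 → NEW=255, ERR=-126975185/1048576
(0,6): OLD=2902824521/16777216 → NEW=255, ERR=-1375365559/16777216
(1,0): OLD=35453/256 → NEW=255, ERR=-29827/256
(1,1): OLD=249835/2048 → NEW=0, ERR=249835/2048
(1,2): OLD=15928007/65536 → NEW=255, ERR=-783673/65536
(1,3): OLD=26967995/262144 → NEW=0, ERR=26967995/262144
(1,4): OLD=3263029457/16777216 → NEW=255, ERR=-1015160623/16777216
(1,5): OLD=12791201825/134217728 → NEW=0, ERR=12791201825/134217728
(1,6): OLD=486422401999/2147483648 → NEW=255, ERR=-61185928241/2147483648
(2,0): OLD=6798153/32768 → NEW=255, ERR=-1557687/32768
(2,1): OLD=214748723/1048576 → NEW=255, ERR=-52638157/1048576
(2,2): OLD=3761689689/16777216 → NEW=255, ERR=-516500391/16777216
(2,3): OLD=27459186897/134217728 → NEW=255, ERR=-6766333743/134217728
(2,4): OLD=189337400929/1073741824 → NEW=255, ERR=-84466764191/1073741824
(2,5): OLD=5780735485835/34359738368 → NEW=255, ERR=-2980997798005/34359738368
(2,6): OLD=88563363227261/549755813888 → NEW=255, ERR=-51624369314179/549755813888
(3,0): OLD=2495313977/16777216 → NEW=255, ERR=-1782876103/16777216
(3,1): OLD=21753619525/134217728 → NEW=255, ERR=-12471901115/134217728
(3,2): OLD=125773523935/1073741824 → NEW=0, ERR=125773523935/1073741824
(3,3): OLD=742251213641/4294967296 → NEW=255, ERR=-352965446839/4294967296
(3,4): OLD=47853298793529/549755813888 → NEW=0, ERR=47853298793529/549755813888
(3,5): OLD=784815425362747/4398046511104 → NEW=255, ERR=-336686434968773/4398046511104
(3,6): OLD=8918557579151269/70368744177664 → NEW=0, ERR=8918557579151269/70368744177664
(4,0): OLD=325060949431/2147483648 → NEW=255, ERR=-222547380809/2147483648
(4,1): OLD=5701790380363/34359738368 → NEW=255, ERR=-3059942903477/34359738368
(4,2): OLD=88745011664965/549755813888 → NEW=255, ERR=-51442720876475/549755813888
(4,3): OLD=672996620437895/4398046511104 → NEW=255, ERR=-448505239893625/4398046511104
(4,4): OLD=4718077302198437/35184372088832 → NEW=255, ERR=-4253937580453723/35184372088832
(4,5): OLD=132164338688204517/1125899906842624 → NEW=0, ERR=132164338688204517/1125899906842624
(4,6): OLD=4849078177032730323/18014398509481984 → NEW=255, ERR=255406557114824403/18014398509481984
(5,0): OLD=60977311046929/549755813888 → NEW=0, ERR=60977311046929/549755813888
(5,1): OLD=996923424020827/4398046511104 → NEW=255, ERR=-124578436310693/4398046511104
(5,2): OLD=5723748058062637/35184372088832 → NEW=255, ERR=-3248266824589523/35184372088832
(5,3): OLD=18077259034594625/281474976710656 → NEW=0, ERR=18077259034594625/281474976710656
(5,4): OLD=3800160609191706091/18014398509481984 → NEW=255, ERR=-793511010726199829/18014398509481984
(5,5): OLD=33220497825599144891/144115188075855872 → NEW=255, ERR=-3528875133744102469/144115188075855872
(5,6): OLD=468211459561640615317/2305843009213693952 → NEW=255, ERR=-119778507787851342443/2305843009213693952
Output grid:
  Row 0: #######  (0 black, running=0)
  Row 1: #.#.#.#  (3 black, running=3)
  Row 2: #######  (0 black, running=3)
  Row 3: ##.#.#.  (3 black, running=6)
  Row 4: #####.#  (1 black, running=7)
  Row 5: .##.###  (2 black, running=9)

Answer: 9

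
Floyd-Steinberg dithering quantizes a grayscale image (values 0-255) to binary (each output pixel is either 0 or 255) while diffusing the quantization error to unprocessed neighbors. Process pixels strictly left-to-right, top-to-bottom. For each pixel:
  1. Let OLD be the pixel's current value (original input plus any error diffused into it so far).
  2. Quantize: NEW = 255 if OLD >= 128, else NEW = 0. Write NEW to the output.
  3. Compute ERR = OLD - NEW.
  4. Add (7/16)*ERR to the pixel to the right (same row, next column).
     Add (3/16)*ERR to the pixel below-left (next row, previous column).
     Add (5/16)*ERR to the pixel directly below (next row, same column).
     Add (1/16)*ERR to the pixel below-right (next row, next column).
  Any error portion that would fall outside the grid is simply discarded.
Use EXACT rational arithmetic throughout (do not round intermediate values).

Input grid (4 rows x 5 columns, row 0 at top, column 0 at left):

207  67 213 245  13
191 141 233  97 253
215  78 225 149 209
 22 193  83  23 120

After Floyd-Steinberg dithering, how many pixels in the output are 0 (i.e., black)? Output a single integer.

Answer: 9

Derivation:
(0,0): OLD=207 → NEW=255, ERR=-48
(0,1): OLD=46 → NEW=0, ERR=46
(0,2): OLD=1865/8 → NEW=255, ERR=-175/8
(0,3): OLD=30135/128 → NEW=255, ERR=-2505/128
(0,4): OLD=9089/2048 → NEW=0, ERR=9089/2048
(1,0): OLD=1477/8 → NEW=255, ERR=-563/8
(1,1): OLD=7519/64 → NEW=0, ERR=7519/64
(1,2): OLD=566823/2048 → NEW=255, ERR=44583/2048
(1,3): OLD=818161/8192 → NEW=0, ERR=818161/8192
(1,4): OLD=38909803/131072 → NEW=255, ERR=5486443/131072
(2,0): OLD=220197/1024 → NEW=255, ERR=-40923/1024
(2,1): OLD=3175643/32768 → NEW=0, ERR=3175643/32768
(2,2): OLD=157428601/524288 → NEW=255, ERR=23735161/524288
(2,3): OLD=1755110803/8388608 → NEW=255, ERR=-383984237/8388608
(2,4): OLD=27957074117/134217728 → NEW=255, ERR=-6268446523/134217728
(3,0): OLD=14513585/524288 → NEW=0, ERR=14513585/524288
(3,1): OLD=1012450393/4194304 → NEW=255, ERR=-57097127/4194304
(3,2): OLD=11900536423/134217728 → NEW=0, ERR=11900536423/134217728
(3,3): OLD=5578000097/134217728 → NEW=0, ERR=5578000097/134217728
(3,4): OLD=16203628627/134217728 → NEW=0, ERR=16203628627/134217728
Output grid:
  Row 0: #.##.  (2 black, running=2)
  Row 1: #.#.#  (2 black, running=4)
  Row 2: #.###  (1 black, running=5)
  Row 3: .#...  (4 black, running=9)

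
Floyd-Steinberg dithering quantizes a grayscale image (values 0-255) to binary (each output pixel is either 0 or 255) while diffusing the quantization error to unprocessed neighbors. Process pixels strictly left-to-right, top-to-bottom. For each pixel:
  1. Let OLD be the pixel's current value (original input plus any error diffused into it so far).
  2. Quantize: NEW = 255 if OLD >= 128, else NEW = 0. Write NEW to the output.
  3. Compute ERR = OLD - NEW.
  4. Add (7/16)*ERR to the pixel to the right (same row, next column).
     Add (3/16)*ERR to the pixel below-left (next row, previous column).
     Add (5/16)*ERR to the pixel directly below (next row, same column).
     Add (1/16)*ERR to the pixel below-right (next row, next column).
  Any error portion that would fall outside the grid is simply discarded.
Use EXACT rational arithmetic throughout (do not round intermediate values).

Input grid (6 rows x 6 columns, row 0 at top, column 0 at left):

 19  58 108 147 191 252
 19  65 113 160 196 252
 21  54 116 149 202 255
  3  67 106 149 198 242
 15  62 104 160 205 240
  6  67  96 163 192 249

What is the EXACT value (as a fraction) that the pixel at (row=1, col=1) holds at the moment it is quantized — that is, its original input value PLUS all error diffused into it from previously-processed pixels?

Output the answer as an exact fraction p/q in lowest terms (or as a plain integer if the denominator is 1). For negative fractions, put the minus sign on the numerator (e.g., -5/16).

(0,0): OLD=19 → NEW=0, ERR=19
(0,1): OLD=1061/16 → NEW=0, ERR=1061/16
(0,2): OLD=35075/256 → NEW=255, ERR=-30205/256
(0,3): OLD=390677/4096 → NEW=0, ERR=390677/4096
(0,4): OLD=15252115/65536 → NEW=255, ERR=-1459565/65536
(0,5): OLD=254024197/1048576 → NEW=255, ERR=-13362683/1048576
(1,0): OLD=9567/256 → NEW=0, ERR=9567/256
(1,1): OLD=166169/2048 → NEW=0, ERR=166169/2048
Target (1,1): original=65, with diffused error = 166169/2048

Answer: 166169/2048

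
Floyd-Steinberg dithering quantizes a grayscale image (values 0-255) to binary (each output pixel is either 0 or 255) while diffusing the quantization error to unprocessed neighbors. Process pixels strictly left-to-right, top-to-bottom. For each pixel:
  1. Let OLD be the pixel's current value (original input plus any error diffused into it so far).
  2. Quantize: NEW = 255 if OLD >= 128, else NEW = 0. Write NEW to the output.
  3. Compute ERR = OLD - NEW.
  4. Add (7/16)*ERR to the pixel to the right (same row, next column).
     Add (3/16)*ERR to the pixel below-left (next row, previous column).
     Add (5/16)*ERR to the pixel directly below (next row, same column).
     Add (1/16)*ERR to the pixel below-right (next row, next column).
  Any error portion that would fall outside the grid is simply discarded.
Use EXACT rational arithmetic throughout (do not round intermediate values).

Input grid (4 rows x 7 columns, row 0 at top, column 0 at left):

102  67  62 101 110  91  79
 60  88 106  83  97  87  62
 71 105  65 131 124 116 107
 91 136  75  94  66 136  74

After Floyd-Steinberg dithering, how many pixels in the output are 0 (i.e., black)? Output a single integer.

Answer: 18

Derivation:
(0,0): OLD=102 → NEW=0, ERR=102
(0,1): OLD=893/8 → NEW=0, ERR=893/8
(0,2): OLD=14187/128 → NEW=0, ERR=14187/128
(0,3): OLD=306157/2048 → NEW=255, ERR=-216083/2048
(0,4): OLD=2091899/32768 → NEW=0, ERR=2091899/32768
(0,5): OLD=62353501/524288 → NEW=0, ERR=62353501/524288
(0,6): OLD=1099174539/8388608 → NEW=255, ERR=-1039920501/8388608
(1,0): OLD=14439/128 → NEW=0, ERR=14439/128
(1,1): OLD=204177/1024 → NEW=255, ERR=-56943/1024
(1,2): OLD=3391525/32768 → NEW=0, ERR=3391525/32768
(1,3): OLD=14969377/131072 → NEW=0, ERR=14969377/131072
(1,4): OLD=1531932707/8388608 → NEW=255, ERR=-607162333/8388608
(1,5): OLD=4915425363/67108864 → NEW=0, ERR=4915425363/67108864
(1,6): OLD=67364398717/1073741824 → NEW=0, ERR=67364398717/1073741824
(2,0): OLD=1569995/16384 → NEW=0, ERR=1569995/16384
(2,1): OLD=81790249/524288 → NEW=255, ERR=-51903191/524288
(2,2): OLD=603736891/8388608 → NEW=0, ERR=603736891/8388608
(2,3): OLD=12822812323/67108864 → NEW=255, ERR=-4289947997/67108864
(2,4): OLD=50619226995/536870912 → NEW=0, ERR=50619226995/536870912
(2,5): OLD=3219144449841/17179869184 → NEW=255, ERR=-1161722192079/17179869184
(2,6): OLD=27927381488743/274877906944 → NEW=0, ERR=27927381488743/274877906944
(3,0): OLD=858852955/8388608 → NEW=0, ERR=858852955/8388608
(3,1): OLD=11364187263/67108864 → NEW=255, ERR=-5748573057/67108864
(3,2): OLD=22463324301/536870912 → NEW=0, ERR=22463324301/536870912
(3,3): OLD=245899010971/2147483648 → NEW=0, ERR=245899010971/2147483648
(3,4): OLD=35427969528411/274877906944 → NEW=255, ERR=-34665896742309/274877906944
(3,5): OLD=186117230817665/2199023255552 → NEW=0, ERR=186117230817665/2199023255552
(3,6): OLD=4874858969260831/35184372088832 → NEW=255, ERR=-4097155913391329/35184372088832
Output grid:
  Row 0: ...#..#  (5 black, running=5)
  Row 1: .#..#..  (5 black, running=10)
  Row 2: .#.#.#.  (4 black, running=14)
  Row 3: .#..#.#  (4 black, running=18)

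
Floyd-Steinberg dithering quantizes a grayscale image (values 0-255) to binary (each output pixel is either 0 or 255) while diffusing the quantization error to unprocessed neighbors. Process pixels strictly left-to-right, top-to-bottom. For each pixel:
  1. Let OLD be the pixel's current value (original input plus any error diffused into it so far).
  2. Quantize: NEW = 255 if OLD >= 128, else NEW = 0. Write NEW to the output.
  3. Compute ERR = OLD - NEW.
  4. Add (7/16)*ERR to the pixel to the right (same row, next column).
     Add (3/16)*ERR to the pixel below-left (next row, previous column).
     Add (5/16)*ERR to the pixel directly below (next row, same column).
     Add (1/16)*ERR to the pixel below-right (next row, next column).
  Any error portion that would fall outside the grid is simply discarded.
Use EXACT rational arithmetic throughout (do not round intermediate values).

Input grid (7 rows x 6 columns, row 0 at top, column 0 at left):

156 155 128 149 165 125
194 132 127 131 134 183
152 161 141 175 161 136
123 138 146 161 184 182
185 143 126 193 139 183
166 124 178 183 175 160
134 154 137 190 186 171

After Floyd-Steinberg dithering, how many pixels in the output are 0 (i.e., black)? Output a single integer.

Answer: 16

Derivation:
(0,0): OLD=156 → NEW=255, ERR=-99
(0,1): OLD=1787/16 → NEW=0, ERR=1787/16
(0,2): OLD=45277/256 → NEW=255, ERR=-20003/256
(0,3): OLD=470283/4096 → NEW=0, ERR=470283/4096
(0,4): OLD=14105421/65536 → NEW=255, ERR=-2606259/65536
(0,5): OLD=112828187/1048576 → NEW=0, ERR=112828187/1048576
(1,0): OLD=47105/256 → NEW=255, ERR=-18175/256
(1,1): OLD=235527/2048 → NEW=0, ERR=235527/2048
(1,2): OLD=11888531/65536 → NEW=255, ERR=-4823149/65536
(1,3): OLD=32071127/262144 → NEW=0, ERR=32071127/262144
(1,4): OLD=3396514789/16777216 → NEW=255, ERR=-881675291/16777216
(1,5): OLD=51311014067/268435456 → NEW=255, ERR=-17140027213/268435456
(2,0): OLD=4960317/32768 → NEW=255, ERR=-3395523/32768
(2,1): OLD=139845487/1048576 → NEW=255, ERR=-127541393/1048576
(2,2): OLD=1592389133/16777216 → NEW=0, ERR=1592389133/16777216
(2,3): OLD=32252968677/134217728 → NEW=255, ERR=-1972551963/134217728
(2,4): OLD=574760736303/4294967296 → NEW=255, ERR=-520455924177/4294967296
(2,5): OLD=4105746315321/68719476736 → NEW=0, ERR=4105746315321/68719476736
(3,0): OLD=1137689709/16777216 → NEW=0, ERR=1137689709/16777216
(3,1): OLD=18921634537/134217728 → NEW=255, ERR=-15303886103/134217728
(3,2): OLD=123929010507/1073741824 → NEW=0, ERR=123929010507/1073741824
(3,3): OLD=13064523580129/68719476736 → NEW=255, ERR=-4458942987551/68719476736
(3,4): OLD=70384178502337/549755813888 → NEW=255, ERR=-69803554039103/549755813888
(3,5): OLD=1209875546086319/8796093022208 → NEW=255, ERR=-1033128174576721/8796093022208
(4,0): OLD=396880404931/2147483648 → NEW=255, ERR=-150727925309/2147483648
(4,1): OLD=3523234567015/34359738368 → NEW=0, ERR=3523234567015/34359738368
(4,2): OLD=206308613752837/1099511627776 → NEW=255, ERR=-74066851330043/1099511627776
(4,3): OLD=2228190490782457/17592186044416 → NEW=0, ERR=2228190490782457/17592186044416
(4,4): OLD=36213528099728521/281474976710656 → NEW=255, ERR=-35562590961488759/281474976710656
(4,5): OLD=374180667478083359/4503599627370496 → NEW=0, ERR=374180667478083359/4503599627370496
(5,0): OLD=89770934781733/549755813888 → NEW=255, ERR=-50416797759707/549755813888
(5,1): OLD=1739940179845749/17592186044416 → NEW=0, ERR=1739940179845749/17592186044416
(5,2): OLD=32422623288836311/140737488355328 → NEW=255, ERR=-3465436241772329/140737488355328
(5,3): OLD=828248976861627437/4503599627370496 → NEW=255, ERR=-320168928117849043/4503599627370496
(5,4): OLD=1152105993870987981/9007199254740992 → NEW=0, ERR=1152105993870987981/9007199254740992
(5,5): OLD=33726975813247048689/144115188075855872 → NEW=255, ERR=-3022397146096198671/144115188075855872
(6,0): OLD=34870779777212031/281474976710656 → NEW=0, ERR=34870779777212031/281474976710656
(6,1): OLD=1030238997539596563/4503599627370496 → NEW=255, ERR=-118178907439879917/4503599627370496
(6,2): OLD=1993771533530089947/18014398509481984 → NEW=0, ERR=1993771533530089947/18014398509481984
(6,3): OLD=68785853765457949903/288230376151711744 → NEW=255, ERR=-4712892153228544817/288230376151711744
(6,4): OLD=970495119098132882607/4611686018427387904 → NEW=255, ERR=-205484815600851032913/4611686018427387904
(6,5): OLD=11285473962697930133865/73786976294838206464 → NEW=255, ERR=-7530204992485812514455/73786976294838206464
Output grid:
  Row 0: #.#.#.  (3 black, running=3)
  Row 1: #.#.##  (2 black, running=5)
  Row 2: ##.##.  (2 black, running=7)
  Row 3: .#.###  (2 black, running=9)
  Row 4: #.#.#.  (3 black, running=12)
  Row 5: #.##.#  (2 black, running=14)
  Row 6: .#.###  (2 black, running=16)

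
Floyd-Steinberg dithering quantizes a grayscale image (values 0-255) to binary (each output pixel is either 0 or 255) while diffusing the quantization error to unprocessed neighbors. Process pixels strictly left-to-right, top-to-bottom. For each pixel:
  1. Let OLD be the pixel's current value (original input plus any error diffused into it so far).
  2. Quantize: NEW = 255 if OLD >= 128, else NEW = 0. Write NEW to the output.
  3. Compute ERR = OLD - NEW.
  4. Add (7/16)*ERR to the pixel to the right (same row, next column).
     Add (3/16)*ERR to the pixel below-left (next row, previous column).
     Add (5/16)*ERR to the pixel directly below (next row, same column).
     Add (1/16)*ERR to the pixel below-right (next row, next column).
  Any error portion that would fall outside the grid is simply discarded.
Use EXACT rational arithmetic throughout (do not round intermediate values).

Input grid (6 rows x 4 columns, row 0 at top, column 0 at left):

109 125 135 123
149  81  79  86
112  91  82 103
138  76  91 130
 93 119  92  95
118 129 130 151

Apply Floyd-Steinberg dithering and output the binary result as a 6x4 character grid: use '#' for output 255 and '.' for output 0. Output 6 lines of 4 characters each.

(0,0): OLD=109 → NEW=0, ERR=109
(0,1): OLD=2763/16 → NEW=255, ERR=-1317/16
(0,2): OLD=25341/256 → NEW=0, ERR=25341/256
(0,3): OLD=681195/4096 → NEW=255, ERR=-363285/4096
(1,0): OLD=42913/256 → NEW=255, ERR=-22367/256
(1,1): OLD=86887/2048 → NEW=0, ERR=86887/2048
(1,2): OLD=6994035/65536 → NEW=0, ERR=6994035/65536
(1,3): OLD=116560277/1048576 → NEW=0, ERR=116560277/1048576
(2,0): OLD=3035997/32768 → NEW=0, ERR=3035997/32768
(2,1): OLD=167082447/1048576 → NEW=255, ERR=-100304433/1048576
(2,2): OLD=203411307/2097152 → NEW=0, ERR=203411307/2097152
(2,3): OLD=6269397535/33554432 → NEW=255, ERR=-2286982625/33554432
(3,0): OLD=2500102029/16777216 → NEW=255, ERR=-1778088051/16777216
(3,1): OLD=6366425491/268435456 → NEW=0, ERR=6366425491/268435456
(3,2): OLD=485024721005/4294967296 → NEW=0, ERR=485024721005/4294967296
(3,3): OLD=11281622499451/68719476736 → NEW=255, ERR=-6241844068229/68719476736
(4,0): OLD=276284190921/4294967296 → NEW=0, ERR=276284190921/4294967296
(4,1): OLD=5810402364635/34359738368 → NEW=255, ERR=-2951330919205/34359738368
(4,2): OLD=81542687287931/1099511627776 → NEW=0, ERR=81542687287931/1099511627776
(4,3): OLD=1866875288353997/17592186044416 → NEW=0, ERR=1866875288353997/17592186044416
(5,0): OLD=67068560918009/549755813888 → NEW=0, ERR=67068560918009/549755813888
(5,1): OLD=3051495720248559/17592186044416 → NEW=255, ERR=-1434511721077521/17592186044416
(5,2): OLD=1161347635697067/8796093022208 → NEW=255, ERR=-1081656084965973/8796093022208
(5,3): OLD=37998595732162315/281474976710656 → NEW=255, ERR=-33777523329054965/281474976710656
Row 0: .#.#
Row 1: #...
Row 2: .#.#
Row 3: #..#
Row 4: .#..
Row 5: .###

Answer: .#.#
#...
.#.#
#..#
.#..
.###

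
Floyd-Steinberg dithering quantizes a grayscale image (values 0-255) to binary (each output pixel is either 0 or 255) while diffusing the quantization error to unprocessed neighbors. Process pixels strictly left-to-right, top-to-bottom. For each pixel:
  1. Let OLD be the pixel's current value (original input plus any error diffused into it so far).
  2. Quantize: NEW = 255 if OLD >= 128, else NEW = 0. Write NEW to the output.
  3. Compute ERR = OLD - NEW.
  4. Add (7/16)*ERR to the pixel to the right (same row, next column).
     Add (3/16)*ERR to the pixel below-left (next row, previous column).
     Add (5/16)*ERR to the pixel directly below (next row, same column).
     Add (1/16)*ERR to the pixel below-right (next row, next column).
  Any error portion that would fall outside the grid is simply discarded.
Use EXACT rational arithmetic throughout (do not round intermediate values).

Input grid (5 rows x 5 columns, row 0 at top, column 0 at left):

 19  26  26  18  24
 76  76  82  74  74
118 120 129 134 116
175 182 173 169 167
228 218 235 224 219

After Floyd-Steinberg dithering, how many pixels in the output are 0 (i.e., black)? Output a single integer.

(0,0): OLD=19 → NEW=0, ERR=19
(0,1): OLD=549/16 → NEW=0, ERR=549/16
(0,2): OLD=10499/256 → NEW=0, ERR=10499/256
(0,3): OLD=147221/4096 → NEW=0, ERR=147221/4096
(0,4): OLD=2603411/65536 → NEW=0, ERR=2603411/65536
(1,0): OLD=22623/256 → NEW=0, ERR=22623/256
(1,1): OLD=274969/2048 → NEW=255, ERR=-247271/2048
(1,2): OLD=3334285/65536 → NEW=0, ERR=3334285/65536
(1,3): OLD=30802569/262144 → NEW=0, ERR=30802569/262144
(1,4): OLD=587486843/4194304 → NEW=255, ERR=-482060677/4194304
(2,0): OLD=4029731/32768 → NEW=0, ERR=4029731/32768
(2,1): OLD=158476337/1048576 → NEW=255, ERR=-108910543/1048576
(2,2): OLD=1911657939/16777216 → NEW=0, ERR=1911657939/16777216
(2,3): OLD=54277627593/268435456 → NEW=255, ERR=-14173413687/268435456
(2,4): OLD=276284724543/4294967296 → NEW=0, ERR=276284724543/4294967296
(3,0): OLD=3254038131/16777216 → NEW=255, ERR=-1024151949/16777216
(3,1): OLD=20385770999/134217728 → NEW=255, ERR=-13839749641/134217728
(3,2): OLD=631804142285/4294967296 → NEW=255, ERR=-463412518195/4294967296
(3,3): OLD=1069258681509/8589934592 → NEW=0, ERR=1069258681509/8589934592
(3,4): OLD=32746414007833/137438953472 → NEW=255, ERR=-2300519127527/137438953472
(4,0): OLD=407140944861/2147483648 → NEW=255, ERR=-140467385379/2147483648
(4,1): OLD=9147522137053/68719476736 → NEW=255, ERR=-8375944430627/68719476736
(4,2): OLD=181256876597395/1099511627776 → NEW=255, ERR=-99118588485485/1099511627776
(4,3): OLD=3757299046997981/17592186044416 → NEW=255, ERR=-728708394328099/17592186044416
(4,4): OLD=57259570677450123/281474976710656 → NEW=255, ERR=-14516548383767157/281474976710656
Output grid:
  Row 0: .....  (5 black, running=5)
  Row 1: .#..#  (3 black, running=8)
  Row 2: .#.#.  (3 black, running=11)
  Row 3: ###.#  (1 black, running=12)
  Row 4: #####  (0 black, running=12)

Answer: 12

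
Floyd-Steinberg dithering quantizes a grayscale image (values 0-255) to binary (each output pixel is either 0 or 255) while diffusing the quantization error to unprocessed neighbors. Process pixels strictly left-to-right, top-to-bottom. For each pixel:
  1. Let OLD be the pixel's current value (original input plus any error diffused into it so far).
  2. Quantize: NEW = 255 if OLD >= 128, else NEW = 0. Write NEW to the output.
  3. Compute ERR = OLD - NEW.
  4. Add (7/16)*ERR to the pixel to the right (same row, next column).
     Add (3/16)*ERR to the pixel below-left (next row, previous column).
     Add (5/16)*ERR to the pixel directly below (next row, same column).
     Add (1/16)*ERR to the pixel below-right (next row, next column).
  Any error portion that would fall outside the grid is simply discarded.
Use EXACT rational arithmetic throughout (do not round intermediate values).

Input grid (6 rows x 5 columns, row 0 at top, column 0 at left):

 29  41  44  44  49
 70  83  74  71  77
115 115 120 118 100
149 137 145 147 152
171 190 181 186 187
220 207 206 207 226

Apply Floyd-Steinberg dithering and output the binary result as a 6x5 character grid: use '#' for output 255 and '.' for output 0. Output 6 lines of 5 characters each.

(0,0): OLD=29 → NEW=0, ERR=29
(0,1): OLD=859/16 → NEW=0, ERR=859/16
(0,2): OLD=17277/256 → NEW=0, ERR=17277/256
(0,3): OLD=301163/4096 → NEW=0, ERR=301163/4096
(0,4): OLD=5319405/65536 → NEW=0, ERR=5319405/65536
(1,0): OLD=22817/256 → NEW=0, ERR=22817/256
(1,1): OLD=313831/2048 → NEW=255, ERR=-208409/2048
(1,2): OLD=4437491/65536 → NEW=0, ERR=4437491/65536
(1,3): OLD=37496375/262144 → NEW=255, ERR=-29350345/262144
(1,4): OLD=243171525/4194304 → NEW=0, ERR=243171525/4194304
(2,0): OLD=4055773/32768 → NEW=0, ERR=4055773/32768
(2,1): OLD=163175247/1048576 → NEW=255, ERR=-104211633/1048576
(2,2): OLD=1179874221/16777216 → NEW=0, ERR=1179874221/16777216
(2,3): OLD=34596448951/268435456 → NEW=255, ERR=-33854592329/268435456
(2,4): OLD=240274718017/4294967296 → NEW=0, ERR=240274718017/4294967296
(3,0): OLD=2836093965/16777216 → NEW=255, ERR=-1442096115/16777216
(3,1): OLD=11980116233/134217728 → NEW=0, ERR=11980116233/134217728
(3,2): OLD=756639867827/4294967296 → NEW=255, ERR=-338576792653/4294967296
(3,3): OLD=755778762491/8589934592 → NEW=0, ERR=755778762491/8589934592
(3,4): OLD=27500572490823/137438953472 → NEW=255, ERR=-7546360644537/137438953472
(4,0): OLD=345476207907/2147483648 → NEW=255, ERR=-202132122333/2147483648
(4,1): OLD=10758762481059/68719476736 → NEW=255, ERR=-6764704086621/68719476736
(4,2): OLD=148845042419949/1099511627776 → NEW=255, ERR=-131530422662931/1099511627776
(4,3): OLD=2567343739227043/17592186044416 → NEW=255, ERR=-1918663702099037/17592186044416
(4,4): OLD=35923338823277301/281474976710656 → NEW=0, ERR=35923338823277301/281474976710656
(5,0): OLD=189257306277577/1099511627776 → NEW=255, ERR=-91118158805303/1099511627776
(5,1): OLD=982248079002011/8796093022208 → NEW=0, ERR=982248079002011/8796093022208
(5,2): OLD=53725129142916723/281474976710656 → NEW=255, ERR=-18050989918300557/281474976710656
(5,3): OLD=181623331384446845/1125899906842624 → NEW=255, ERR=-105481144860422275/1125899906842624
(5,4): OLD=3928558348651180111/18014398509481984 → NEW=255, ERR=-665113271266725809/18014398509481984
Row 0: .....
Row 1: .#.#.
Row 2: .#.#.
Row 3: #.#.#
Row 4: ####.
Row 5: #.###

Answer: .....
.#.#.
.#.#.
#.#.#
####.
#.###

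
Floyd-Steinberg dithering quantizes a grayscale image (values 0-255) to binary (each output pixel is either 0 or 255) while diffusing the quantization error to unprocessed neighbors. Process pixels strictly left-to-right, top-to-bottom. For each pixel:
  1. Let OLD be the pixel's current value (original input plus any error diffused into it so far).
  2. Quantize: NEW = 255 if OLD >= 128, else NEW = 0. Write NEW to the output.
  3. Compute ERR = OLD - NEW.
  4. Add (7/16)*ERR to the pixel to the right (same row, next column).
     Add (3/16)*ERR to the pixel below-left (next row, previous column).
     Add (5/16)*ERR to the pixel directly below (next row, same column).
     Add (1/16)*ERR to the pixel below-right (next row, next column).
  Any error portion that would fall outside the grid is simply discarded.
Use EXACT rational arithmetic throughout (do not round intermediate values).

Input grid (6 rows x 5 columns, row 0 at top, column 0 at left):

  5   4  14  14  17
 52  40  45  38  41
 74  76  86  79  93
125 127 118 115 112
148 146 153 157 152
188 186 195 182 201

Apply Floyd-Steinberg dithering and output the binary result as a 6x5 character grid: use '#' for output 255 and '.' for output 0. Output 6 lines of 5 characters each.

Answer: .....
.....
.#.#.
#.#.#
.#.#.
#####

Derivation:
(0,0): OLD=5 → NEW=0, ERR=5
(0,1): OLD=99/16 → NEW=0, ERR=99/16
(0,2): OLD=4277/256 → NEW=0, ERR=4277/256
(0,3): OLD=87283/4096 → NEW=0, ERR=87283/4096
(0,4): OLD=1725093/65536 → NEW=0, ERR=1725093/65536
(1,0): OLD=14009/256 → NEW=0, ERR=14009/256
(1,1): OLD=141967/2048 → NEW=0, ERR=141967/2048
(1,2): OLD=5566011/65536 → NEW=0, ERR=5566011/65536
(1,3): OLD=23015199/262144 → NEW=0, ERR=23015199/262144
(1,4): OLD=373160829/4194304 → NEW=0, ERR=373160829/4194304
(2,0): OLD=3411093/32768 → NEW=0, ERR=3411093/32768
(2,1): OLD=170446135/1048576 → NEW=255, ERR=-96940745/1048576
(2,2): OLD=1558405733/16777216 → NEW=0, ERR=1558405733/16777216
(2,3): OLD=45382933599/268435456 → NEW=255, ERR=-23068107681/268435456
(2,4): OLD=380934233817/4294967296 → NEW=0, ERR=380934233817/4294967296
(3,0): OLD=2352104645/16777216 → NEW=255, ERR=-1926085435/16777216
(3,1): OLD=9637571041/134217728 → NEW=0, ERR=9637571041/134217728
(3,2): OLD=672383440379/4294967296 → NEW=255, ERR=-422833220101/4294967296
(3,3): OLD=579901654819/8589934592 → NEW=0, ERR=579901654819/8589934592
(3,4): OLD=22523637264975/137438953472 → NEW=255, ERR=-12523295870385/137438953472
(4,0): OLD=269696875627/2147483648 → NEW=0, ERR=269696875627/2147483648
(4,1): OLD=13589233697131/68719476736 → NEW=255, ERR=-3934232870549/68719476736
(4,2): OLD=125711067436453/1099511627776 → NEW=0, ERR=125711067436453/1099511627776
(4,3): OLD=3604283334877547/17592186044416 → NEW=255, ERR=-881724106448533/17592186044416
(4,4): OLD=29784856946902893/281474976710656 → NEW=0, ERR=29784856946902893/281474976710656
(5,0): OLD=238056987510561/1099511627776 → NEW=255, ERR=-42318477572319/1099511627776
(5,1): OLD=1588198317120803/8796093022208 → NEW=255, ERR=-654805403542237/8796093022208
(5,2): OLD=52124894269696699/281474976710656 → NEW=255, ERR=-19651224791520581/281474976710656
(5,3): OLD=183273808557336053/1125899906842624 → NEW=255, ERR=-103830667687533067/1125899906842624
(5,4): OLD=3433346222718499063/18014398509481984 → NEW=255, ERR=-1160325397199406857/18014398509481984
Row 0: .....
Row 1: .....
Row 2: .#.#.
Row 3: #.#.#
Row 4: .#.#.
Row 5: #####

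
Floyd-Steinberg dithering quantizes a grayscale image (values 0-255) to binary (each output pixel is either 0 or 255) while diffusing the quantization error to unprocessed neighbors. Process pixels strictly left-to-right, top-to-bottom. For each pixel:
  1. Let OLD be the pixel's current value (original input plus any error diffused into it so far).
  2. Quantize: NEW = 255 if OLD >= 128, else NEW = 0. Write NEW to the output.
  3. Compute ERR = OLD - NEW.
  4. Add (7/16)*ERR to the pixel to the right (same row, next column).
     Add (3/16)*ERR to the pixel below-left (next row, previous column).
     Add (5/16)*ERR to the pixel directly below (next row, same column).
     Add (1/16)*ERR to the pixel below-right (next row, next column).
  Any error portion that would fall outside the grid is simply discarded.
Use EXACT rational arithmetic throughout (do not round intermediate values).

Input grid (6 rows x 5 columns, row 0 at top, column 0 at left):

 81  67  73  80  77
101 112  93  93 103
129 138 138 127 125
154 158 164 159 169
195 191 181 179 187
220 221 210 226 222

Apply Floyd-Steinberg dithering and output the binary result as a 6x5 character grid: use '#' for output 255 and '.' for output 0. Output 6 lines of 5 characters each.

Answer: ...#.
#.#..
.#.##
###.#
#.##.
#####

Derivation:
(0,0): OLD=81 → NEW=0, ERR=81
(0,1): OLD=1639/16 → NEW=0, ERR=1639/16
(0,2): OLD=30161/256 → NEW=0, ERR=30161/256
(0,3): OLD=538807/4096 → NEW=255, ERR=-505673/4096
(0,4): OLD=1506561/65536 → NEW=0, ERR=1506561/65536
(1,0): OLD=37253/256 → NEW=255, ERR=-28027/256
(1,1): OLD=252451/2048 → NEW=0, ERR=252451/2048
(1,2): OLD=10944607/65536 → NEW=255, ERR=-5767073/65536
(1,3): OLD=7233779/262144 → NEW=0, ERR=7233779/262144
(1,4): OLD=480417913/4194304 → NEW=0, ERR=480417913/4194304
(2,0): OLD=3863345/32768 → NEW=0, ERR=3863345/32768
(2,1): OLD=214706347/1048576 → NEW=255, ERR=-52680533/1048576
(2,2): OLD=1701186497/16777216 → NEW=0, ERR=1701186497/16777216
(2,3): OLD=52603061939/268435456 → NEW=255, ERR=-15847979341/268435456
(2,4): OLD=587076178469/4294967296 → NEW=255, ERR=-508140482011/4294967296
(3,0): OLD=3043784865/16777216 → NEW=255, ERR=-1234405215/16777216
(3,1): OLD=18319557517/134217728 → NEW=255, ERR=-15905963123/134217728
(3,2): OLD=556755918111/4294967296 → NEW=255, ERR=-538460742369/4294967296
(3,3): OLD=600051944295/8589934592 → NEW=0, ERR=600051944295/8589934592
(3,4): OLD=21839006587811/137438953472 → NEW=255, ERR=-13207926547549/137438953472
(4,0): OLD=321665213391/2147483648 → NEW=255, ERR=-225943116849/2147483648
(4,1): OLD=5485872358863/68719476736 → NEW=0, ERR=5485872358863/68719476736
(4,2): OLD=200593245294081/1099511627776 → NEW=255, ERR=-79782219788799/1099511627776
(4,3): OLD=2519722820590031/17592186044416 → NEW=255, ERR=-1966284620736049/17592186044416
(4,4): OLD=31647661691225129/281474976710656 → NEW=0, ERR=31647661691225129/281474976710656
(5,0): OLD=222199276491469/1099511627776 → NEW=255, ERR=-58176188591411/1099511627776
(5,1): OLD=1782240024596007/8796093022208 → NEW=255, ERR=-460763696067033/8796093022208
(5,2): OLD=41782005242856159/281474976710656 → NEW=255, ERR=-29994113818361121/281474976710656
(5,3): OLD=181267671551515793/1125899906842624 → NEW=255, ERR=-105836804693353327/1125899906842624
(5,4): OLD=3765449854348922603/18014398509481984 → NEW=255, ERR=-828221765568983317/18014398509481984
Row 0: ...#.
Row 1: #.#..
Row 2: .#.##
Row 3: ###.#
Row 4: #.##.
Row 5: #####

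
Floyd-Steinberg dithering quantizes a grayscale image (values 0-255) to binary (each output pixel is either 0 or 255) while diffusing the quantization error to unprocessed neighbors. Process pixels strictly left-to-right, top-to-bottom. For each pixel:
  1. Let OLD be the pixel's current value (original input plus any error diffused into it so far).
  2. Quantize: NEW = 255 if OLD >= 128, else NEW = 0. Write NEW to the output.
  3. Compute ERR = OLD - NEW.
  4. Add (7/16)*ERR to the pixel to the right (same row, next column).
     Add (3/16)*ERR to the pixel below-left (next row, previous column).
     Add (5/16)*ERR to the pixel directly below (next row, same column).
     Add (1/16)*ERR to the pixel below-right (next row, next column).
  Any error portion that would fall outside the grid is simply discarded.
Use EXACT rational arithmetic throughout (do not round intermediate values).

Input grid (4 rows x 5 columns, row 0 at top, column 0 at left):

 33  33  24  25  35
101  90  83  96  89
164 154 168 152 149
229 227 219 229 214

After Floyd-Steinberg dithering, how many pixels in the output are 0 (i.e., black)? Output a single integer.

(0,0): OLD=33 → NEW=0, ERR=33
(0,1): OLD=759/16 → NEW=0, ERR=759/16
(0,2): OLD=11457/256 → NEW=0, ERR=11457/256
(0,3): OLD=182599/4096 → NEW=0, ERR=182599/4096
(0,4): OLD=3571953/65536 → NEW=0, ERR=3571953/65536
(1,0): OLD=30773/256 → NEW=0, ERR=30773/256
(1,1): OLD=343795/2048 → NEW=255, ERR=-178445/2048
(1,2): OLD=4599919/65536 → NEW=0, ERR=4599919/65536
(1,3): OLD=40279875/262144 → NEW=255, ERR=-26566845/262144
(1,4): OLD=270450537/4194304 → NEW=0, ERR=270450537/4194304
(2,0): OLD=6069537/32768 → NEW=255, ERR=-2286303/32768
(2,1): OLD=122598907/1048576 → NEW=0, ERR=122598907/1048576
(2,2): OLD=3634592177/16777216 → NEW=255, ERR=-643597903/16777216
(2,3): OLD=32218599299/268435456 → NEW=0, ERR=32218599299/268435456
(2,4): OLD=924820044757/4294967296 → NEW=255, ERR=-170396615723/4294967296
(3,0): OLD=3843970705/16777216 → NEW=255, ERR=-434219375/16777216
(3,1): OLD=32300922301/134217728 → NEW=255, ERR=-1924598339/134217728
(3,2): OLD=990206746927/4294967296 → NEW=255, ERR=-105009913553/4294967296
(3,3): OLD=2112903476407/8589934592 → NEW=255, ERR=-77529844553/8589934592
(3,4): OLD=28196256151475/137438953472 → NEW=255, ERR=-6850676983885/137438953472
Output grid:
  Row 0: .....  (5 black, running=5)
  Row 1: .#.#.  (3 black, running=8)
  Row 2: #.#.#  (2 black, running=10)
  Row 3: #####  (0 black, running=10)

Answer: 10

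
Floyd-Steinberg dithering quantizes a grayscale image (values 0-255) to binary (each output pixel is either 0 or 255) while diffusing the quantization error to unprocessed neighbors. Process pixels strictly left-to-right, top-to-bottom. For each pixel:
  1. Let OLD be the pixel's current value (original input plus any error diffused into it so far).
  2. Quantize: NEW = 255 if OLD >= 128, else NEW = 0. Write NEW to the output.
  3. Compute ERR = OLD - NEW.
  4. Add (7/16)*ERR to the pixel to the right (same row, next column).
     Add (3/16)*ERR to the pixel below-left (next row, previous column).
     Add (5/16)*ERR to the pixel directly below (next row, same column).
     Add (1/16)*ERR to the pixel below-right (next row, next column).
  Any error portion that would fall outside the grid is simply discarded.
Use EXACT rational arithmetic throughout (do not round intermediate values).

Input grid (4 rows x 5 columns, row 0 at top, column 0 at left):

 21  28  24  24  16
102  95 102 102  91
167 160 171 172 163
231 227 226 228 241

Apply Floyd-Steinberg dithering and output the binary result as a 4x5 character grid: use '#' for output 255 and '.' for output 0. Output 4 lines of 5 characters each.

Answer: .....
.#.#.
#.###
#####

Derivation:
(0,0): OLD=21 → NEW=0, ERR=21
(0,1): OLD=595/16 → NEW=0, ERR=595/16
(0,2): OLD=10309/256 → NEW=0, ERR=10309/256
(0,3): OLD=170467/4096 → NEW=0, ERR=170467/4096
(0,4): OLD=2241845/65536 → NEW=0, ERR=2241845/65536
(1,0): OLD=29577/256 → NEW=0, ERR=29577/256
(1,1): OLD=340031/2048 → NEW=255, ERR=-182209/2048
(1,2): OLD=5622187/65536 → NEW=0, ERR=5622187/65536
(1,3): OLD=42328015/262144 → NEW=255, ERR=-24518705/262144
(1,4): OLD=265797517/4194304 → NEW=0, ERR=265797517/4194304
(2,0): OLD=6108709/32768 → NEW=255, ERR=-2247131/32768
(2,1): OLD=131597159/1048576 → NEW=0, ERR=131597159/1048576
(2,2): OLD=3852343541/16777216 → NEW=255, ERR=-425846539/16777216
(2,3): OLD=39972837135/268435456 → NEW=255, ERR=-28478204145/268435456
(2,4): OLD=560680291753/4294967296 → NEW=255, ERR=-534536368727/4294967296
(3,0): OLD=3910787413/16777216 → NEW=255, ERR=-367402667/16777216
(3,1): OLD=33231365937/134217728 → NEW=255, ERR=-994154703/134217728
(3,2): OLD=870930980203/4294967296 → NEW=255, ERR=-224285680277/4294967296
(3,3): OLD=1263394847763/8589934592 → NEW=255, ERR=-927038473197/8589934592
(3,4): OLD=20376852254463/137438953472 → NEW=255, ERR=-14670080880897/137438953472
Row 0: .....
Row 1: .#.#.
Row 2: #.###
Row 3: #####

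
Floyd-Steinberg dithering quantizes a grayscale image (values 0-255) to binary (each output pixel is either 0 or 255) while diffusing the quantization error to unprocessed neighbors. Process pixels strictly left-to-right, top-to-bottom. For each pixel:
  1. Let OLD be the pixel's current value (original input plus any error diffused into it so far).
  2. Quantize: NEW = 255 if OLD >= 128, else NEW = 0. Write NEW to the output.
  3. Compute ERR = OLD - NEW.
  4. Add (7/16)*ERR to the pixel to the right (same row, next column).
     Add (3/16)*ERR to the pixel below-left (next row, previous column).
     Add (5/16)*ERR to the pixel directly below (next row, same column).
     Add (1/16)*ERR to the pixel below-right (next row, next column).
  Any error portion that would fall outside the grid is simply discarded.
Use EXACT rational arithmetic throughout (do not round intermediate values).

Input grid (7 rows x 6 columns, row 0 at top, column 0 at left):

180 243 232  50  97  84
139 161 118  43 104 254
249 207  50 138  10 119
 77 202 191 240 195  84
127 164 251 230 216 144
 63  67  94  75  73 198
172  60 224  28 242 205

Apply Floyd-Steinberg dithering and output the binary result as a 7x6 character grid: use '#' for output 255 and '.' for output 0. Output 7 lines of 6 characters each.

(0,0): OLD=180 → NEW=255, ERR=-75
(0,1): OLD=3363/16 → NEW=255, ERR=-717/16
(0,2): OLD=54373/256 → NEW=255, ERR=-10907/256
(0,3): OLD=128451/4096 → NEW=0, ERR=128451/4096
(0,4): OLD=7256149/65536 → NEW=0, ERR=7256149/65536
(0,5): OLD=138873427/1048576 → NEW=255, ERR=-128513453/1048576
(1,0): OLD=27433/256 → NEW=0, ERR=27433/256
(1,1): OLD=371103/2048 → NEW=255, ERR=-151137/2048
(1,2): OLD=4946571/65536 → NEW=0, ERR=4946571/65536
(1,3): OLD=27241775/262144 → NEW=0, ERR=27241775/262144
(1,4): OLD=2735435181/16777216 → NEW=255, ERR=-1542754899/16777216
(1,5): OLD=48959819435/268435456 → NEW=255, ERR=-19491221845/268435456
(2,0): OLD=8803141/32768 → NEW=255, ERR=447301/32768
(2,1): OLD=220998087/1048576 → NEW=255, ERR=-46388793/1048576
(2,2): OLD=1159384085/16777216 → NEW=0, ERR=1159384085/16777216
(2,3): OLD=25257603501/134217728 → NEW=255, ERR=-8967917139/134217728
(2,4): OLD=-236599646841/4294967296 → NEW=0, ERR=-236599646841/4294967296
(2,5): OLD=4567177201953/68719476736 → NEW=0, ERR=4567177201953/68719476736
(3,0): OLD=1224247413/16777216 → NEW=0, ERR=1224247413/16777216
(3,1): OLD=31394880465/134217728 → NEW=255, ERR=-2830640175/134217728
(3,2): OLD=201944371011/1073741824 → NEW=255, ERR=-71859794109/1073741824
(3,3): OLD=12632736824585/68719476736 → NEW=255, ERR=-4890729743095/68719476736
(3,4): OLD=85175822749033/549755813888 → NEW=255, ERR=-55011909792407/549755813888
(3,5): OLD=506190778601095/8796093022208 → NEW=0, ERR=506190778601095/8796093022208
(4,0): OLD=313208399291/2147483648 → NEW=255, ERR=-234399930949/2147483648
(4,1): OLD=3493291265919/34359738368 → NEW=0, ERR=3493291265919/34359738368
(4,2): OLD=285766885180877/1099511627776 → NEW=255, ERR=5391420097997/1099511627776
(4,3): OLD=3289028463532001/17592186044416 → NEW=255, ERR=-1196978977794079/17592186044416
(4,4): OLD=45402954415532273/281474976710656 → NEW=255, ERR=-26373164645685007/281474976710656
(4,5): OLD=516730620584019191/4503599627370496 → NEW=0, ERR=516730620584019191/4503599627370496
(5,0): OLD=26362495596781/549755813888 → NEW=0, ERR=26362495596781/549755813888
(5,1): OLD=2002839501525949/17592186044416 → NEW=0, ERR=2002839501525949/17592186044416
(5,2): OLD=19553733062045679/140737488355328 → NEW=255, ERR=-16334326468562961/140737488355328
(5,3): OLD=-64408207122588363/4503599627370496 → NEW=0, ERR=-64408207122588363/4503599627370496
(5,4): OLD=492907373336574197/9007199254740992 → NEW=0, ERR=492907373336574197/9007199254740992
(5,5): OLD=36308523789553753721/144115188075855872 → NEW=255, ERR=-440849169789493639/144115188075855872
(6,0): OLD=58640213794295639/281474976710656 → NEW=255, ERR=-13135905266921641/281474976710656
(6,1): OLD=253983439830028299/4503599627370496 → NEW=0, ERR=253983439830028299/4503599627370496
(6,2): OLD=3906198799839714963/18014398509481984 → NEW=255, ERR=-687472820078190957/18014398509481984
(6,3): OLD=2836627101292211047/288230376151711744 → NEW=0, ERR=2836627101292211047/288230376151711744
(6,4): OLD=1207982365627742604551/4611686018427387904 → NEW=255, ERR=32002430928758689031/4611686018427387904
(6,5): OLD=15532179864925150154961/73786976294838206464 → NEW=255, ERR=-3283499090258592493359/73786976294838206464
Row 0: ###..#
Row 1: .#..##
Row 2: ##.#..
Row 3: .####.
Row 4: #.###.
Row 5: ..#..#
Row 6: #.#.##

Answer: ###..#
.#..##
##.#..
.####.
#.###.
..#..#
#.#.##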